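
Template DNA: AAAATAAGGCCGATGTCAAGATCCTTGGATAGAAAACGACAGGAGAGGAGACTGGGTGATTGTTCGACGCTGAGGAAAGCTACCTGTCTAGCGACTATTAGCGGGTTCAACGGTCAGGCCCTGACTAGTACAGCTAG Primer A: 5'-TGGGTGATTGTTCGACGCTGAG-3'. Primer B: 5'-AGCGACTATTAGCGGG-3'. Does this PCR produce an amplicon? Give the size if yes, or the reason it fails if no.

No product — both primers anneal to the same strand and extend in the same direction.

Primer A (TGGGTGATTGTTCGACGCTGAG) matches the top strand at positions 53–74 (3' end points downstream).
Primer B (AGCGACTATTAGCGGG) also matches the top strand directly, at positions 90–105 — its reverse complement CCCGCTAATAGTCGCT is not present.
Both primers anneal to the bottom strand with 3' ends pointing the same way, so neither can prime synthesis back toward the other.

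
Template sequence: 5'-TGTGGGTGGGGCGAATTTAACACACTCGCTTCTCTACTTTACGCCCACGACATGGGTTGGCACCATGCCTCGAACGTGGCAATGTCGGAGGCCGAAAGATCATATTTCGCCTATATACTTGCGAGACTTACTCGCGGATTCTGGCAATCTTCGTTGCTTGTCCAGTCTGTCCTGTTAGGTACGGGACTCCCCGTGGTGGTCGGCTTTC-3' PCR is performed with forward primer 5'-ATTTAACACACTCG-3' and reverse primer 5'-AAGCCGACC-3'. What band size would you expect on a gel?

192 bp

The forward primer matches the template at positions 15–28.
Reverse complement of the reverse primer: GGTCGGCTT. This occurs on the top strand at positions 198–206.
Product length = (reverse-primer end) − (forward-primer start) + 1 = 206 − 15 + 1 = 192 bp.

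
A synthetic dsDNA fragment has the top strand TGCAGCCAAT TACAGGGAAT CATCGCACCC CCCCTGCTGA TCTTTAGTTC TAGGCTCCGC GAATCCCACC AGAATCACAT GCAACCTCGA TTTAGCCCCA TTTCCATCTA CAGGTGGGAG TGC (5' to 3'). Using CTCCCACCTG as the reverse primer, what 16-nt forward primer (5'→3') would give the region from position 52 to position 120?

The reverse primer's reverse complement CAGGTGGGAG matches the template at positions 111–120; the product starts at position 52.
The forward primer is identical to the top strand over positions 52–67: AGGCTCCGCGAATCCC.

5'-AGGCTCCGCGAATCCC-3'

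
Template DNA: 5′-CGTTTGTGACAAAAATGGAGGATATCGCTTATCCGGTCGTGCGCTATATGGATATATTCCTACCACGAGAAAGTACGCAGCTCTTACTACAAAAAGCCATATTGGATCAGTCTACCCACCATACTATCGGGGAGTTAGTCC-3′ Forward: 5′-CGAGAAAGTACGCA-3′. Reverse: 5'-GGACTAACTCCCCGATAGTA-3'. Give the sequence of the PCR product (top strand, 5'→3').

The forward primer matches the template at positions 66–79.
Reverse complement of the reverse primer: TACTATCGGGGAGTTAGTCC. This occurs on the top strand at positions 122–141.
The product is the template from position 66 through 141 (76 bp).

5'-CGAGAAAGTACGCAGCTCTTACTACAAAAAGCCATATTGGATCAGTCTACCCACCATACTATCGGGGAGTTAGTCC-3'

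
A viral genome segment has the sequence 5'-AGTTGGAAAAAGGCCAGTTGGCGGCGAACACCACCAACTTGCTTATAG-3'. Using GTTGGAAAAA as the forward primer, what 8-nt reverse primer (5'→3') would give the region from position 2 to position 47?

5'-TATAAGCA-3'

The product's 3' end on the top strand is position 47.
The reverse primer anneals to the top strand over positions 40–47, i.e. to TGCTTATA.
Its sequence written 5'→3' is the reverse complement: TATAAGCA.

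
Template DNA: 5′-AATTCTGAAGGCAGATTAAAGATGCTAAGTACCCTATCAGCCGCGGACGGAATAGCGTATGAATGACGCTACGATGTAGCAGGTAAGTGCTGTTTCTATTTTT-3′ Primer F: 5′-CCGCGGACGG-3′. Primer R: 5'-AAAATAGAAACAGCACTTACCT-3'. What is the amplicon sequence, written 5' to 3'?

5'-CCGCGGACGGAATAGCGTATGAATGACGCTACGATGTAGCAGGTAAGTGCTGTTTCTATTTT-3'

Scanning the template, CCGCGGACGG occurs at positions 41–50; this primer anneals to the bottom strand there with its 3' end pointing downstream.
The reverse primer's reverse complement is AGGTAAGTGCTGTTTCTATTTT, which matches the template at positions 81–102.
The product is the template from position 41 through 102 (62 bp).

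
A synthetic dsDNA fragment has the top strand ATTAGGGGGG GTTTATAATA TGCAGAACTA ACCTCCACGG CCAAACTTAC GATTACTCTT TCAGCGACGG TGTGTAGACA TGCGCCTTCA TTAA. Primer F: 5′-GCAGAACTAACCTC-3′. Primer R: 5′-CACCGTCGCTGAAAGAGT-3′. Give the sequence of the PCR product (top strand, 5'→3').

5'-GCAGAACTAACCTCCACGGCCAAACTTACGATTACTCTTTCAGCGACGGTG-3'

Forward primer GCAGAACTAACCTC is found on the top strand at positions 22–35.
The reverse primer's reverse complement is ACTCTTTCAGCGACGGTG, which matches the template at positions 55–72.
The product is the template from position 22 through 72 (51 bp).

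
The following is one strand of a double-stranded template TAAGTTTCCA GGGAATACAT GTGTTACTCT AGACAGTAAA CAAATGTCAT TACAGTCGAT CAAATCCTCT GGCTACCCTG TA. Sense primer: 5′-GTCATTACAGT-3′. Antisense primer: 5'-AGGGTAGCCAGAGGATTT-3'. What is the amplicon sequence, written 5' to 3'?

5'-GTCATTACAGTCGATCAAATCCTCTGGCTACCCT-3'

Scanning the template, GTCATTACAGT occurs at positions 46–56; this primer anneals to the bottom strand there with its 3' end pointing downstream.
The reverse primer's reverse complement is AAATCCTCTGGCTACCCT, which matches the template at positions 62–79.
The product is the template from position 46 through 79 (34 bp).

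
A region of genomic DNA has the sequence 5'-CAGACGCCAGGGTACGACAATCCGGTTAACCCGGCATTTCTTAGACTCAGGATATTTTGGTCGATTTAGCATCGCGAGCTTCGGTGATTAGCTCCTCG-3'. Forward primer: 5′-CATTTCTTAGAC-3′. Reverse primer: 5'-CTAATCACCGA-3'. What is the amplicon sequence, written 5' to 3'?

5'-CATTTCTTAGACTCAGGATATTTTGGTCGATTTAGCATCGCGAGCTTCGGTGATTAG-3'

The forward primer matches the template at positions 35–46.
The reverse primer's reverse complement is TCGGTGATTAG, which matches the template at positions 81–91.
The product is the template from position 35 through 91 (57 bp).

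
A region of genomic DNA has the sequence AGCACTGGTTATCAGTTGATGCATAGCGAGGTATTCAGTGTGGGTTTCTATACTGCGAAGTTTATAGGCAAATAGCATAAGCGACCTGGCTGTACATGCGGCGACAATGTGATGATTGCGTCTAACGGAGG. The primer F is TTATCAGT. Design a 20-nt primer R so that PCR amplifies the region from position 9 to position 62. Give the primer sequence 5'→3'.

The product's 3' end on the top strand is position 62.
The reverse primer anneals to the top strand over positions 43–62, i.e. to GGTTTCTATACTGCGAAGTT.
Its sequence written 5'→3' is the reverse complement: AACTTCGCAGTATAGAAACC.

5'-AACTTCGCAGTATAGAAACC-3'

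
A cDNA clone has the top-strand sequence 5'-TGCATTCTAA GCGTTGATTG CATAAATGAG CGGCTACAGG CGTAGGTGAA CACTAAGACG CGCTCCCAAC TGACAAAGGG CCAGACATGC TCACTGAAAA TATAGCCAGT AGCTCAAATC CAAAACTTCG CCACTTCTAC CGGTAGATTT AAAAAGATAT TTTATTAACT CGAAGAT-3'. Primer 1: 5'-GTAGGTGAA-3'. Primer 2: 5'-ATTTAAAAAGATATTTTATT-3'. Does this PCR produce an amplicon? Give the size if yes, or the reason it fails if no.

No product — both primers anneal to the same strand and extend in the same direction.

Primer 1 (GTAGGTGAA) matches the top strand at positions 42–50 (3' end points downstream).
Primer 2 (ATTTAAAAAGATATTTTATT) also matches the top strand directly, at positions 147–166 — its reverse complement AATAAAATATCTTTTTAAAT is not present.
Both primers anneal to the bottom strand with 3' ends pointing the same way, so neither can prime synthesis back toward the other.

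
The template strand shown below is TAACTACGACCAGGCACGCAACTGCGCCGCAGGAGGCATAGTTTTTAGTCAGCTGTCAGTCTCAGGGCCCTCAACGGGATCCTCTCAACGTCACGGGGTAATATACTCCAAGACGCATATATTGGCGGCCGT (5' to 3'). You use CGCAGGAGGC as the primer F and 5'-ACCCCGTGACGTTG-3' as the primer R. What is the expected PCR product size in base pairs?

72 bp

The forward primer matches the template at positions 28–37.
Reverse complement of the reverse primer: CAACGTCACGGGGT. This occurs on the top strand at positions 86–99.
Amplicon spans positions 28–99: 72 bp.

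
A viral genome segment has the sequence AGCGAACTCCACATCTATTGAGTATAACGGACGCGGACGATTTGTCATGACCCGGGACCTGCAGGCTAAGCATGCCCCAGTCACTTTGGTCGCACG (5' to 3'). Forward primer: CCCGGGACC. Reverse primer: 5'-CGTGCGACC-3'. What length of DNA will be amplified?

46 bp

Scanning the template, CCCGGGACC occurs at positions 51–59; this primer anneals to the bottom strand there with its 3' end pointing downstream.
Taking the reverse complement of CGTGCGACC gives GGTCGCACG, found at positions 88–96 on the template; the primer anneals here to the top strand with its 3' end pointing upstream.
Amplicon spans positions 51–96: 46 bp.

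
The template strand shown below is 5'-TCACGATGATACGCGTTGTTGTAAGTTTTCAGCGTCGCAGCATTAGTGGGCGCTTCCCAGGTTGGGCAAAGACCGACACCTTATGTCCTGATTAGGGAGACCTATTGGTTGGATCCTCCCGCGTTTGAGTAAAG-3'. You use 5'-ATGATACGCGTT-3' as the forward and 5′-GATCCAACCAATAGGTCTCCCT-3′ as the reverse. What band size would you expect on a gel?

110 bp

The forward primer matches the template at positions 6–17.
The reverse primer's reverse complement is AGGGAGACCTATTGGTTGGATC, which matches the template at positions 94–115.
The product runs from position 6 to position 115, so its length is 115 − 6 + 1 = 110 bp.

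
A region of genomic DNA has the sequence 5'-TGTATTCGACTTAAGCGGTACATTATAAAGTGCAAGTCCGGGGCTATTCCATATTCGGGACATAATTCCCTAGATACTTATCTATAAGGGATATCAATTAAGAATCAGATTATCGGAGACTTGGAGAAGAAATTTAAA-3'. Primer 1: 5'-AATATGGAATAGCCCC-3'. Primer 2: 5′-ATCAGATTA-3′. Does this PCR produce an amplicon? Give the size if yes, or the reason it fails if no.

Primer 1 (AATATGGAATAGCCCC) has reverse complement GGGGCTATTCCATATT, which matches the top strand at positions 40–55; primer 1 anneals to the top strand there with its 3' end pointing upstream toward position 40.
Primer 2 (ATCAGATTA) matches the top strand directly at positions 104–112; it anneals to the bottom strand with its 3' end pointing downstream toward position 112.
The 3' ends diverge (primer 1 extends toward position 1, primer 2 toward position 138), so the primers never converge on a shared product.

No product — the primers' 3' ends point away from each other.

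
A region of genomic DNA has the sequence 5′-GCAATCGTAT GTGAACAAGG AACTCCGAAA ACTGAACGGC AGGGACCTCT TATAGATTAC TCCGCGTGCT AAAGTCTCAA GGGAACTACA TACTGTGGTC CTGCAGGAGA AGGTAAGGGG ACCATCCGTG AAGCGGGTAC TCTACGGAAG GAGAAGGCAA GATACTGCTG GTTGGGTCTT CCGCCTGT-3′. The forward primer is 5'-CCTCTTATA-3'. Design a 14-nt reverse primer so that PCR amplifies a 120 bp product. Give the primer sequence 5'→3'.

5'-GTATCTTGCCTTCT-3'

The forward primer binds at positions 46–54, so a 120 bp product ends at position 46 + 120 − 1 = 165.
The reverse primer anneals to the top strand over positions 152–165, i.e. to AGAAGGCAAGATAC.
Its sequence written 5'→3' is the reverse complement: GTATCTTGCCTTCT.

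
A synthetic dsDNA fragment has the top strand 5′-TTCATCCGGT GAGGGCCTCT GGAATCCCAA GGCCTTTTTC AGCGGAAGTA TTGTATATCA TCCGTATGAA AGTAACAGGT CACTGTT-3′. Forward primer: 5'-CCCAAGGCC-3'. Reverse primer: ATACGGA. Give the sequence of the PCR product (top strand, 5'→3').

Scanning the template, CCCAAGGCC occurs at positions 26–34; this primer anneals to the bottom strand there with its 3' end pointing downstream.
Taking the reverse complement of ATACGGA gives TCCGTAT, found at positions 61–67 on the template; the primer anneals here to the top strand with its 3' end pointing upstream.
The product is the template from position 26 through 67 (42 bp).

5'-CCCAAGGCCTTTTTCAGCGGAAGTATTGTATATCATCCGTAT-3'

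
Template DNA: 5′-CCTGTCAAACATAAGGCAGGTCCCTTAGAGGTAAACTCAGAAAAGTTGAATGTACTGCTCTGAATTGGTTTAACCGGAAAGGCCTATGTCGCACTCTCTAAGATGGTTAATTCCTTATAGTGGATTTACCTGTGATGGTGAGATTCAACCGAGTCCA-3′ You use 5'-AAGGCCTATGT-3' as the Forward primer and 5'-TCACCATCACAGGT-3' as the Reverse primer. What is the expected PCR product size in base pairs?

Forward primer AAGGCCTATGT is found on the top strand at positions 79–89.
Taking the reverse complement of TCACCATCACAGGT gives ACCTGTGATGGTGA, found at positions 128–141 on the template; the primer anneals here to the top strand with its 3' end pointing upstream.
The product runs from position 79 to position 141, so its length is 141 − 79 + 1 = 63 bp.

63 bp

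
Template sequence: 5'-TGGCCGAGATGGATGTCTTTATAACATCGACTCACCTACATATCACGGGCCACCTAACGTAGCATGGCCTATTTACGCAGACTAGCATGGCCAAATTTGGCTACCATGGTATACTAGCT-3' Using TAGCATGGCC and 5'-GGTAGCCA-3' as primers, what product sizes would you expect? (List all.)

46 bp, 23 bp

The forward primer TAGCATGGCC matches the top strand at positions 60–69, 83–92.
The reverse primer's reverse complement is TGGCTACC, matching at positions 98–105.
Each forward site pairs with the reverse site to give a product ending at position 105: sizes 46, 23 bp.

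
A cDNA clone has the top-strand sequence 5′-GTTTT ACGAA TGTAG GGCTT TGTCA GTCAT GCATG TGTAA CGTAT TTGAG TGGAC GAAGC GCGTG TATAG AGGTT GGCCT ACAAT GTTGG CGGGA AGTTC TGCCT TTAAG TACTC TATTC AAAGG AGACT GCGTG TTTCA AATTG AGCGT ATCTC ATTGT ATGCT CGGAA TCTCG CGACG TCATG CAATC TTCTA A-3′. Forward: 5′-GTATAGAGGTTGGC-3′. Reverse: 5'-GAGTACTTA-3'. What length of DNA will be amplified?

Forward primer GTATAGAGGTTGGC is found on the top strand at positions 65–78.
Reverse complement of the reverse primer: TAAGTACTC. This occurs on the top strand at positions 107–115.
Amplicon spans positions 65–115: 51 bp.

51 bp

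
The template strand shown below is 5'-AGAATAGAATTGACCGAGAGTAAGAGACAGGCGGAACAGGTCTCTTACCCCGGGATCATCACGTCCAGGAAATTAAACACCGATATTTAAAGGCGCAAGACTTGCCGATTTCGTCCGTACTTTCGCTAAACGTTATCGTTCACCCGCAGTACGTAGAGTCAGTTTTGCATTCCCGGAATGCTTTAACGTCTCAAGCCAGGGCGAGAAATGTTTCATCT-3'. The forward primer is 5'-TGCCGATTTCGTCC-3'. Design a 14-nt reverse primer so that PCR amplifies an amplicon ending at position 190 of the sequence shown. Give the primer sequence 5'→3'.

The forward primer binds at positions 103–116; the product's 3' end on the top strand is position 190.
The reverse primer anneals to the top strand over positions 177–190, i.e. to AATGCTTTAACGTC.
Its sequence written 5'→3' is the reverse complement: GACGTTAAAGCATT.

5'-GACGTTAAAGCATT-3'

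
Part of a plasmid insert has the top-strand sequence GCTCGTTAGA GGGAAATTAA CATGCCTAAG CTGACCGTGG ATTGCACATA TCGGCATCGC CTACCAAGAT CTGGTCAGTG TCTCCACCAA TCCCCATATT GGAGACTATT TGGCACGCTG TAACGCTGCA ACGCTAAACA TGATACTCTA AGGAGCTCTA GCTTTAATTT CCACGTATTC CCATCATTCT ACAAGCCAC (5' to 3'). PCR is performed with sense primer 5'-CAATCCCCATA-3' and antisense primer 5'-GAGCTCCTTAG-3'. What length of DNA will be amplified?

Scanning the template, CAATCCCCATA occurs at positions 88–98; this primer anneals to the bottom strand there with its 3' end pointing downstream.
Taking the reverse complement of GAGCTCCTTAG gives CTAAGGAGCTC, found at positions 148–158 on the template; the primer anneals here to the top strand with its 3' end pointing upstream.
Amplicon spans positions 88–158: 71 bp.

71 bp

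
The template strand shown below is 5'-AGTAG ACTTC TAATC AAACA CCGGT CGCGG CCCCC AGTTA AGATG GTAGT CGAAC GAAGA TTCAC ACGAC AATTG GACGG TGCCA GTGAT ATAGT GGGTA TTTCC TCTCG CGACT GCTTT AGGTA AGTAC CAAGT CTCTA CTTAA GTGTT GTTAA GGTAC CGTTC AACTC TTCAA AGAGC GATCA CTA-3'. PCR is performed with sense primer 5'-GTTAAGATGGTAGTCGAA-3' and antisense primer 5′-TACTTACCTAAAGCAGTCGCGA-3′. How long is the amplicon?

93 bp

Forward primer GTTAAGATGGTAGTCGAA is found on the top strand at positions 37–54.
Taking the reverse complement of TACTTACCTAAAGCAGTCGCGA gives TCGCGACTGCTTTAGGTAAGTA, found at positions 108–129 on the template; the primer anneals here to the top strand with its 3' end pointing upstream.
Product length = (reverse-primer end) − (forward-primer start) + 1 = 129 − 37 + 1 = 93 bp.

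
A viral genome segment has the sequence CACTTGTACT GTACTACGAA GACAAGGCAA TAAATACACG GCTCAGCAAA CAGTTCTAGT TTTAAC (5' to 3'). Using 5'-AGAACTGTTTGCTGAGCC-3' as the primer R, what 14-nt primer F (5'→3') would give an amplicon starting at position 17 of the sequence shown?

The reverse primer's reverse complement GGCTCAGCAAACAGTTCT matches the template at positions 40–57; the product starts at position 17.
The forward primer is identical to the top strand over positions 17–30: CGAAGACAAGGCAA.

5'-CGAAGACAAGGCAA-3'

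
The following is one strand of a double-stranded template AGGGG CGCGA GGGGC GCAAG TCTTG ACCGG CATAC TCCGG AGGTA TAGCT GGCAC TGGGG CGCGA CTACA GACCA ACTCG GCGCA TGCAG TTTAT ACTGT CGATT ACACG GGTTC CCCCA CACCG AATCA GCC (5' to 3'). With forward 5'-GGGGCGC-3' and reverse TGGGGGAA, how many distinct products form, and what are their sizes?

The forward primer GGGGCGC matches the top strand at positions 2–8, 11–17, 57–63.
The reverse primer's reverse complement is TTCCCCCA, matching at positions 113–120.
Each forward site pairs with the reverse site to give a product ending at position 120: sizes 119, 110, 64 bp.

Three products: 119 bp, 110 bp, 64 bp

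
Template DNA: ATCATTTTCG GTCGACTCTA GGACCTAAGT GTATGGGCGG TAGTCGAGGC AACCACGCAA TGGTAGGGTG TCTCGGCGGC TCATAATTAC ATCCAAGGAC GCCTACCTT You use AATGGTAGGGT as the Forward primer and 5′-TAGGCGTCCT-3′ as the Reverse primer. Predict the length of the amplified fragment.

Scanning the template, AATGGTAGGGT occurs at positions 59–69; this primer anneals to the bottom strand there with its 3' end pointing downstream.
Taking the reverse complement of TAGGCGTCCT gives AGGACGCCTA, found at positions 96–105 on the template; the primer anneals here to the top strand with its 3' end pointing upstream.
The product runs from position 59 to position 105, so its length is 105 − 59 + 1 = 47 bp.

47 bp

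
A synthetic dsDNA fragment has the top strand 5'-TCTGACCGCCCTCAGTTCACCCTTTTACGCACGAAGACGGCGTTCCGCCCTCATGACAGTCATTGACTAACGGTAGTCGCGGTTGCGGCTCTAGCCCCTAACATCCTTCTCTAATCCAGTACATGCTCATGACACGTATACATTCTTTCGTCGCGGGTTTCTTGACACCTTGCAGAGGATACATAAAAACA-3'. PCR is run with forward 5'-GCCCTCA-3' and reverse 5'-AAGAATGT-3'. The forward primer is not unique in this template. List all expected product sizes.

The forward primer GCCCTCA matches the top strand at positions 8–14, 47–53.
The reverse primer's reverse complement is ACATTCTT, matching at positions 140–147.
Each forward site pairs with the reverse site to give a product ending at position 147: sizes 140, 101 bp.

140 bp, 101 bp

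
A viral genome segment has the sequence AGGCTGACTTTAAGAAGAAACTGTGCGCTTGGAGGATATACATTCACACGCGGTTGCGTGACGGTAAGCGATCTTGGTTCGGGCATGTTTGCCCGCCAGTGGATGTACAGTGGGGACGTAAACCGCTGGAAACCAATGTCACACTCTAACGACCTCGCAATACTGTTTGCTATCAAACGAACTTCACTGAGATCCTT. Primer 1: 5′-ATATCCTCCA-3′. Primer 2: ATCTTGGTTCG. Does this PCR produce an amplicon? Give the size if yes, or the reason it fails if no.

No product — the primers' 3' ends point away from each other.

Primer 1 (ATATCCTCCA) has reverse complement TGGAGGATAT, which matches the top strand at positions 30–39; primer 1 anneals to the top strand there with its 3' end pointing upstream toward position 30.
Primer 2 (ATCTTGGTTCG) matches the top strand directly at positions 71–81; it anneals to the bottom strand with its 3' end pointing downstream toward position 81.
The 3' ends diverge (primer 1 extends toward position 1, primer 2 toward position 197), so the primers never converge on a shared product.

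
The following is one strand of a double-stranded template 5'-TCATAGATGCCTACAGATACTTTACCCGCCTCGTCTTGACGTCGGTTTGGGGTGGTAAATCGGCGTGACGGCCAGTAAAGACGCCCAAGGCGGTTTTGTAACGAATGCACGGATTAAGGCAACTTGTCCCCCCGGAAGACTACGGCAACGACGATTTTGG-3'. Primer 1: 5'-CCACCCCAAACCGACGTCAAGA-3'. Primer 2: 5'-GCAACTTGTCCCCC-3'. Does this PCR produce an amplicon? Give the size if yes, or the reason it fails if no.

No product — the primers' 3' ends point away from each other.

Primer 1 (CCACCCCAAACCGACGTCAAGA) has reverse complement TCTTGACGTCGGTTTGGGGTGG, which matches the top strand at positions 34–55; primer 1 anneals to the top strand there with its 3' end pointing upstream toward position 34.
Primer 2 (GCAACTTGTCCCCC) matches the top strand directly at positions 119–132; it anneals to the bottom strand with its 3' end pointing downstream toward position 132.
The 3' ends diverge (primer 1 extends toward position 1, primer 2 toward position 160), so the primers never converge on a shared product.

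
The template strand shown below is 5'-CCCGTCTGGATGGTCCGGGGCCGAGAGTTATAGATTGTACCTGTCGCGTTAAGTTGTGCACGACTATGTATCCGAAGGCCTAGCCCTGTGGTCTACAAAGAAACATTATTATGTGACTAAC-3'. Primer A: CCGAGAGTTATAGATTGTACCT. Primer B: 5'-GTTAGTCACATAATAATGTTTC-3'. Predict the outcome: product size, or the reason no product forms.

Primer A (CCGAGAGTTATAGATTGTACCT) matches the top strand at positions 21–42; it acts as a forward primer.
Primer B's reverse complement is GAAACATTATTATGTGACTAAC, matching the top strand at positions 100–121; it acts as a reverse primer.
The 3' ends face each other across positions 21–121, giving a 101 bp product.

Yes — a 101 bp product.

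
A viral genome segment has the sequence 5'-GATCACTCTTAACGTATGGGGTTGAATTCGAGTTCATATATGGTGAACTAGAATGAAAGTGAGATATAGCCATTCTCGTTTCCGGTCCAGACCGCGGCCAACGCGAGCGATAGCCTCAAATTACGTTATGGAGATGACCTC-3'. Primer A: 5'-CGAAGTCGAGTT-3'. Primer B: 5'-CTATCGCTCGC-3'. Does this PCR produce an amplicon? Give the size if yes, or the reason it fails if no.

No product — primer A has no binding site in the template.

Primer A (CGAAGTCGAGTT) does not match the top strand, and its reverse complement AACTCGACTTCG does not match either.
With no annealing site for primer A, no amplification occurs.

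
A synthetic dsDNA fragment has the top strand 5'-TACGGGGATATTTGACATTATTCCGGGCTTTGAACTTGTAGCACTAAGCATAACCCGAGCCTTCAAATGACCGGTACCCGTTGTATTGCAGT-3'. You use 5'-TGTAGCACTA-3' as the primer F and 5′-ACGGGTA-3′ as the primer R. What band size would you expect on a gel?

Scanning the template, TGTAGCACTA occurs at positions 37–46; this primer anneals to the bottom strand there with its 3' end pointing downstream.
The reverse primer's reverse complement is TACCCGT, which matches the template at positions 75–81.
Product length = (reverse-primer end) − (forward-primer start) + 1 = 81 − 37 + 1 = 45 bp.

45 bp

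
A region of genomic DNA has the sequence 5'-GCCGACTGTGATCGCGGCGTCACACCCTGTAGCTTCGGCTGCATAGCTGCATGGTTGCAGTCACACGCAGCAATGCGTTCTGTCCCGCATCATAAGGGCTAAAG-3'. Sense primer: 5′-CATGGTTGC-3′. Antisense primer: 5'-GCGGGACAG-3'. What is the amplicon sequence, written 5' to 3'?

Scanning the template, CATGGTTGC occurs at positions 50–58; this primer anneals to the bottom strand there with its 3' end pointing downstream.
Reverse complement of the reverse primer: CTGTCCCGC. This occurs on the top strand at positions 80–88.
The product is the template from position 50 through 88 (39 bp).

5'-CATGGTTGCAGTCACACGCAGCAATGCGTTCTGTCCCGC-3'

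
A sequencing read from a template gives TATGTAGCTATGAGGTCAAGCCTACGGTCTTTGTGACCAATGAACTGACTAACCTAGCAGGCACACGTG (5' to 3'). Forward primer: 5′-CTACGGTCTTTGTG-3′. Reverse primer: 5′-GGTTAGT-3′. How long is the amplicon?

33 bp

The forward primer matches the template at positions 22–35.
The reverse primer's reverse complement is ACTAACC, which matches the template at positions 48–54.
The product runs from position 22 to position 54, so its length is 54 − 22 + 1 = 33 bp.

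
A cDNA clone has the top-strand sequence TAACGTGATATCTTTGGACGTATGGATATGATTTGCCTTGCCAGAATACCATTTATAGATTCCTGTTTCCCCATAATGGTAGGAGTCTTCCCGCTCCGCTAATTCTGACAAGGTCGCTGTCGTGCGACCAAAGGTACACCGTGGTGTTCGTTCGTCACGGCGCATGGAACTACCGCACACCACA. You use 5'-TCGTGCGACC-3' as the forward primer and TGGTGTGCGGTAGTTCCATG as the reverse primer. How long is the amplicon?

Forward primer TCGTGCGACC is found on the top strand at positions 120–129.
The reverse primer's reverse complement is CATGGAACTACCGCACACCA, which matches the template at positions 163–182.
Product length = (reverse-primer end) − (forward-primer start) + 1 = 182 − 120 + 1 = 63 bp.

63 bp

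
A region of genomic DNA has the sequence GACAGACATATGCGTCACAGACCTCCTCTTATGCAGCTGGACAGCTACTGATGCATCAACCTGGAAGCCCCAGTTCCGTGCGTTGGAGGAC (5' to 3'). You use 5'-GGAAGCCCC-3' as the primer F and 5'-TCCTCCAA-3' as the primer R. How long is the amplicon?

28 bp

The forward primer matches the template at positions 63–71.
Reverse complement of the reverse primer: TTGGAGGA. This occurs on the top strand at positions 83–90.
Product length = (reverse-primer end) − (forward-primer start) + 1 = 90 − 63 + 1 = 28 bp.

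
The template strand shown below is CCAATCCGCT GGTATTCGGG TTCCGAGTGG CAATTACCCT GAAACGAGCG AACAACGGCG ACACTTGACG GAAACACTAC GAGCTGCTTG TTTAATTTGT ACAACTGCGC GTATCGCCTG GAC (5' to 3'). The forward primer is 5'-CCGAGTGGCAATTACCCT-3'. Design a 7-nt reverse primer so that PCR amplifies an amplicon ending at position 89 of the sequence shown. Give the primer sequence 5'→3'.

5'-AAGCAGC-3'

The forward primer binds at positions 23–40; the product's 3' end on the top strand is position 89.
The reverse primer anneals to the top strand over positions 83–89, i.e. to GCTGCTT.
Its sequence written 5'→3' is the reverse complement: AAGCAGC.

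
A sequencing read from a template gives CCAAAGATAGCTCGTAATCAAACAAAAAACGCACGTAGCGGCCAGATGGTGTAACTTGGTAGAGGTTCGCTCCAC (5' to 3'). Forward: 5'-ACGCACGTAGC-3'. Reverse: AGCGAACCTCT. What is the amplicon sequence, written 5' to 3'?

5'-ACGCACGTAGCGGCCAGATGGTGTAACTTGGTAGAGGTTCGCT-3'

Scanning the template, ACGCACGTAGC occurs at positions 29–39; this primer anneals to the bottom strand there with its 3' end pointing downstream.
The reverse primer's reverse complement is AGAGGTTCGCT, which matches the template at positions 61–71.
The product is the template from position 29 through 71 (43 bp).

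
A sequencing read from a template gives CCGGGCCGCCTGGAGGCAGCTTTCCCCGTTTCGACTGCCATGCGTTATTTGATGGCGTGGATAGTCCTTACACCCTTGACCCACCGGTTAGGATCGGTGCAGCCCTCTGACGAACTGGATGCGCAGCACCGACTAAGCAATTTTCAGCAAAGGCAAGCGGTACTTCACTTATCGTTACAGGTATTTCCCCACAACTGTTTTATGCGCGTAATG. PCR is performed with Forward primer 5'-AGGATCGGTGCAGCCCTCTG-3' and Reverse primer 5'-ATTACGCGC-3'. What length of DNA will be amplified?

The forward primer matches the template at positions 90–109.
The reverse primer's reverse complement is GCGCGTAAT, which matches the template at positions 204–212.
The product runs from position 90 to position 212, so its length is 212 − 90 + 1 = 123 bp.

123 bp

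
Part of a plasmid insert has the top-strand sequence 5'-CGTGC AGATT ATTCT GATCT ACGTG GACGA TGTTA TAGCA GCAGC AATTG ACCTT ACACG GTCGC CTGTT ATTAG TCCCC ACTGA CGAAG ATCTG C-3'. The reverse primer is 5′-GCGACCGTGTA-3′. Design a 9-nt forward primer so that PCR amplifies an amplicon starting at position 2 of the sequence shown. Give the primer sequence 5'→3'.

The reverse primer's reverse complement TACACGGTCGC matches the template at positions 55–65; the product starts at position 2.
The forward primer is identical to the top strand over positions 2–10: GTGCAGATT.

5'-GTGCAGATT-3'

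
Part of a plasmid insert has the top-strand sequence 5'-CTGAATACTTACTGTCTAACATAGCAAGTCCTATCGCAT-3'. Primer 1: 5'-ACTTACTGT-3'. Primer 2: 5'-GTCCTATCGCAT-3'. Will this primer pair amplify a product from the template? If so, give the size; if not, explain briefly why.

Primer 1 (ACTTACTGT) matches the top strand at positions 7–15 (3' end points downstream).
Primer 2 (GTCCTATCGCAT) also matches the top strand directly, at positions 28–39 — its reverse complement ATGCGATAGGAC is not present.
Both primers anneal to the bottom strand with 3' ends pointing the same way, so neither can prime synthesis back toward the other.

No product — both primers anneal to the same strand and extend in the same direction.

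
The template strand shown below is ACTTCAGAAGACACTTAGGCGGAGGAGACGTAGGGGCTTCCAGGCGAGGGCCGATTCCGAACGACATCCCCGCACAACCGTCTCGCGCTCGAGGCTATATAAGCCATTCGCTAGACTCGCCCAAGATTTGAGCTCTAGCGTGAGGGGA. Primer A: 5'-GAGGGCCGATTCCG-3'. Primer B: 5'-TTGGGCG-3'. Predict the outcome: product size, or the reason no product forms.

Primer A (GAGGGCCGATTCCG) matches the top strand at positions 46–59; it acts as a forward primer.
Primer B's reverse complement is CGCCCAA, matching the top strand at positions 118–124; it acts as a reverse primer.
The 3' ends face each other across positions 46–124, giving a 79 bp product.

Yes — a 79 bp product.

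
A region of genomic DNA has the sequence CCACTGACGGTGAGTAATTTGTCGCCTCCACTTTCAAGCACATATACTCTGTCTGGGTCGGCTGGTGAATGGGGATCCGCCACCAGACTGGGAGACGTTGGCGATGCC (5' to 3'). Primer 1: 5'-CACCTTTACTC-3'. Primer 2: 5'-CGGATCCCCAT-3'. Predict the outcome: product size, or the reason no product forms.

Primer 1 (CACCTTTACTC) does not match the top strand, and its reverse complement GAGTAAAGGTG does not match either.
With no annealing site for primer 1, no amplification occurs.

No product — primer 1 has no binding site in the template.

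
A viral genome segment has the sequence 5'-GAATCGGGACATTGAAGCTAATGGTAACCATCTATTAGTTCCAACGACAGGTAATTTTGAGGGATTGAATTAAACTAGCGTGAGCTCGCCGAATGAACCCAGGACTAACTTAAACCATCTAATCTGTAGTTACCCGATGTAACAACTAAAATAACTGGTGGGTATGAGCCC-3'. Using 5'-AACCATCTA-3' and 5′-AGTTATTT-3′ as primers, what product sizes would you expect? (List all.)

131 bp, 44 bp

The forward primer AACCATCTA matches the top strand at positions 26–34, 113–121.
The reverse primer's reverse complement is AAATAACT, matching at positions 149–156.
Each forward site pairs with the reverse site to give a product ending at position 156: sizes 131, 44 bp.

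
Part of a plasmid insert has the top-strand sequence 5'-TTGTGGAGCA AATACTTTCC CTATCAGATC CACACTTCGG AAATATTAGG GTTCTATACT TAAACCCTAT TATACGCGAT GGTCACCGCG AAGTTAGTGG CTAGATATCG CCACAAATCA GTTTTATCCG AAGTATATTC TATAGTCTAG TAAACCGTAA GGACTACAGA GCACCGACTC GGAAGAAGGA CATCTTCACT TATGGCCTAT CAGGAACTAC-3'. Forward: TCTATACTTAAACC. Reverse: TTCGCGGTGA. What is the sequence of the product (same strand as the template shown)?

Scanning the template, TCTATACTTAAACC occurs at positions 53–66; this primer anneals to the bottom strand there with its 3' end pointing downstream.
Reverse complement of the reverse primer: TCACCGCGAA. This occurs on the top strand at positions 83–92.
The product is the template from position 53 through 92 (40 bp).

5'-TCTATACTTAAACCCTATTATACGCGATGGTCACCGCGAA-3'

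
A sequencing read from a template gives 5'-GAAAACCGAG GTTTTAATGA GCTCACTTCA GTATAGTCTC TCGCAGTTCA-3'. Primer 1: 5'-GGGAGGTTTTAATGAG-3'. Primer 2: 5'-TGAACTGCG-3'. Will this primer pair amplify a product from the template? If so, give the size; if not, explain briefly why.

Primer 1 (GGGAGGTTTTAATGAG) does not match the top strand, and its reverse complement CTCATTAAAACCTCCC does not match either.
With no annealing site for primer 1, no amplification occurs.

No product — primer 1 has no binding site in the template.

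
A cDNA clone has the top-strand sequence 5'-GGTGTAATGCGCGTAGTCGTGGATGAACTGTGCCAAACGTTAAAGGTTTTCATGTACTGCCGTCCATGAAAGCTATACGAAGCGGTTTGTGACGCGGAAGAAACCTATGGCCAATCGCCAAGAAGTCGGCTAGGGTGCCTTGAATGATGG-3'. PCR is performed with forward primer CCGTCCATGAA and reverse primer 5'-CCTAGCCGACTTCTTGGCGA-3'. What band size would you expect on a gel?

Forward primer CCGTCCATGAA is found on the top strand at positions 60–70.
The reverse primer's reverse complement is TCGCCAAGAAGTCGGCTAGG, which matches the template at positions 115–134.
The product runs from position 60 to position 134, so its length is 134 − 60 + 1 = 75 bp.

75 bp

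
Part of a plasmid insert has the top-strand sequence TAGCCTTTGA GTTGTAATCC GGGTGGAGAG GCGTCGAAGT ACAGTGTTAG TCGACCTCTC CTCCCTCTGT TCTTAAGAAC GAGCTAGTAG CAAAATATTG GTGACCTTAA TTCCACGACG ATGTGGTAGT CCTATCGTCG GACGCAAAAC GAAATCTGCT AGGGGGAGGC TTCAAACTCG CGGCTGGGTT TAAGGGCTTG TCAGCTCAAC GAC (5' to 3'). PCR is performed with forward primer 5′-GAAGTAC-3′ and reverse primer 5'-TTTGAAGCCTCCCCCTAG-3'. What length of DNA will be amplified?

The forward primer matches the template at positions 36–42.
The reverse primer's reverse complement is CTAGGGGGAGGCTTCAAA, which matches the template at positions 159–176.
Product length = (reverse-primer end) − (forward-primer start) + 1 = 176 − 36 + 1 = 141 bp.

141 bp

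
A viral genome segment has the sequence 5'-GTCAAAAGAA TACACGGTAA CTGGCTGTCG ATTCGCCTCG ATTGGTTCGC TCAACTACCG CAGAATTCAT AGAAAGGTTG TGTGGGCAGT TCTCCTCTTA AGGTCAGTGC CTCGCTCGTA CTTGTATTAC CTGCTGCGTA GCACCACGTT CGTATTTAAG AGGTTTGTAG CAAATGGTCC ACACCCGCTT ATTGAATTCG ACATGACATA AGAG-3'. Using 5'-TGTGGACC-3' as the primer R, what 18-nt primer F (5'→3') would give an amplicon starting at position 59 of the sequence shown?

5'-CGCAGAATTCATAGAAAG-3'

The reverse primer's reverse complement GGTCCACA matches the template at positions 176–183; the product starts at position 59.
The forward primer is identical to the top strand over positions 59–76: CGCAGAATTCATAGAAAG.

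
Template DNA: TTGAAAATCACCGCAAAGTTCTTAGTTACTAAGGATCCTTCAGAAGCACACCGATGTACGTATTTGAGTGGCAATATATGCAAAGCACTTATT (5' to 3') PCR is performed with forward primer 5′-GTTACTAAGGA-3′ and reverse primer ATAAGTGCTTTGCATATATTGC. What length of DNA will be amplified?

68 bp

Scanning the template, GTTACTAAGGA occurs at positions 25–35; this primer anneals to the bottom strand there with its 3' end pointing downstream.
Reverse complement of the reverse primer: GCAATATATGCAAAGCACTTAT. This occurs on the top strand at positions 71–92.
Product length = (reverse-primer end) − (forward-primer start) + 1 = 92 − 25 + 1 = 68 bp.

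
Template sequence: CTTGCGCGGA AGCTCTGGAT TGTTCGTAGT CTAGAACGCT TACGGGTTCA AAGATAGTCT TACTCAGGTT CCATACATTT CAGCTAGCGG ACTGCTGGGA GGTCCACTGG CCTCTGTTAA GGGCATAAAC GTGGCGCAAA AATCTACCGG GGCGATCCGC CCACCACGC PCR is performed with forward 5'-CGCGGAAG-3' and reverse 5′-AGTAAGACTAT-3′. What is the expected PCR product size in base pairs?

60 bp

Forward primer CGCGGAAG is found on the top strand at positions 5–12.
The reverse primer's reverse complement is ATAGTCTTACT, which matches the template at positions 54–64.
Product length = (reverse-primer end) − (forward-primer start) + 1 = 64 − 5 + 1 = 60 bp.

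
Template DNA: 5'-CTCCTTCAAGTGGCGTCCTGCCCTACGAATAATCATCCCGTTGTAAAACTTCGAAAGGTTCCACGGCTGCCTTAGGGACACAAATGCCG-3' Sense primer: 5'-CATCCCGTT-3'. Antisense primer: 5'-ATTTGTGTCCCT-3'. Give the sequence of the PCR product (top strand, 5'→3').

5'-CATCCCGTTGTAAAACTTCGAAAGGTTCCACGGCTGCCTTAGGGACACAAAT-3'

Forward primer CATCCCGTT is found on the top strand at positions 34–42.
Reverse complement of the reverse primer: AGGGACACAAAT. This occurs on the top strand at positions 74–85.
The product is the template from position 34 through 85 (52 bp).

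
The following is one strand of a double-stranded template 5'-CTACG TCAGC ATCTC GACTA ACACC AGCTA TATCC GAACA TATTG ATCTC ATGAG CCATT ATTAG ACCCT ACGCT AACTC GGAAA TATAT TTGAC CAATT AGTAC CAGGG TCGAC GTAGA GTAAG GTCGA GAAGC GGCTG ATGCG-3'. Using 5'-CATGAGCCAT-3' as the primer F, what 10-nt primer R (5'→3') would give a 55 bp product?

5'-TACTAATTGG-3'

The forward primer binds at positions 50–59, so a 55 bp product ends at position 50 + 55 − 1 = 104.
The reverse primer anneals to the top strand over positions 95–104, i.e. to CCAATTAGTA.
Its sequence written 5'→3' is the reverse complement: TACTAATTGG.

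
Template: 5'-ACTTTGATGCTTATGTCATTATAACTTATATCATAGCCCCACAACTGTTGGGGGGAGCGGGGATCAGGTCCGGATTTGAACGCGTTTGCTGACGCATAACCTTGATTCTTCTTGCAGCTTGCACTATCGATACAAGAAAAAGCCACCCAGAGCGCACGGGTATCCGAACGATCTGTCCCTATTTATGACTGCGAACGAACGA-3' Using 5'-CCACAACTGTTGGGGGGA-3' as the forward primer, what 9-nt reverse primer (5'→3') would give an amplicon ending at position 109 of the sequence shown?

5'-AGAATCAAG-3'

The forward primer binds at positions 39–56; the product's 3' end on the top strand is position 109.
The reverse primer anneals to the top strand over positions 101–109, i.e. to CTTGATTCT.
Its sequence written 5'→3' is the reverse complement: AGAATCAAG.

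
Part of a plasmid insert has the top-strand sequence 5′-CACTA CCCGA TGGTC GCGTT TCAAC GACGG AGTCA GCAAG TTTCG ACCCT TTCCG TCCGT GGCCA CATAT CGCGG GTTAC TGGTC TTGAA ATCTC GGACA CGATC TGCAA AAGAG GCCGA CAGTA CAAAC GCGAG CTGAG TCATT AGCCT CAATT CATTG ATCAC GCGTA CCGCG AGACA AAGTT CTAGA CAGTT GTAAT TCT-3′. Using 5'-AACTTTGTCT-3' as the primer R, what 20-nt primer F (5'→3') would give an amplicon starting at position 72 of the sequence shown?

The reverse primer's reverse complement AGACAAAGTT matches the template at positions 176–185; the product starts at position 72.
The forward primer is identical to the top strand over positions 72–91: GCGGGTTACTGGTCTTGAAA.

5'-GCGGGTTACTGGTCTTGAAA-3'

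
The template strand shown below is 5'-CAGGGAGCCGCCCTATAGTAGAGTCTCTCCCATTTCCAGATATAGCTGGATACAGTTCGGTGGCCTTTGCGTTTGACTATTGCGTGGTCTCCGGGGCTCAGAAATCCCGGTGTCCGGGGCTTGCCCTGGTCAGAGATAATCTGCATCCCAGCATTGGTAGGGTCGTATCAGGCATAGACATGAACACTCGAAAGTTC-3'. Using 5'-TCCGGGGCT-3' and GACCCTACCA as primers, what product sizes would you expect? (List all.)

75 bp, 52 bp

The forward primer TCCGGGGCT matches the top strand at positions 90–98, 113–121.
The reverse primer's reverse complement is TGGTAGGGTC, matching at positions 155–164.
Each forward site pairs with the reverse site to give a product ending at position 164: sizes 75, 52 bp.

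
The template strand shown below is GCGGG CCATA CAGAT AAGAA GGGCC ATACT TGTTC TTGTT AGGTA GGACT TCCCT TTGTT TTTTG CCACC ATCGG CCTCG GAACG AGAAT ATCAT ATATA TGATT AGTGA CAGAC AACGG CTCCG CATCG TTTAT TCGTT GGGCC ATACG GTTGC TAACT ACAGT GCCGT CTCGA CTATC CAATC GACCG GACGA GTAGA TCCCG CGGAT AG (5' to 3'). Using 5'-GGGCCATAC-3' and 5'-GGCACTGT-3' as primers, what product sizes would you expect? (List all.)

166 bp, 148 bp, 28 bp

The forward primer GGGCCATAC matches the top strand at positions 3–11, 21–29, 141–149.
The reverse primer's reverse complement is ACAGTGCC, matching at positions 161–168.
Each forward site pairs with the reverse site to give a product ending at position 168: sizes 166, 148, 28 bp.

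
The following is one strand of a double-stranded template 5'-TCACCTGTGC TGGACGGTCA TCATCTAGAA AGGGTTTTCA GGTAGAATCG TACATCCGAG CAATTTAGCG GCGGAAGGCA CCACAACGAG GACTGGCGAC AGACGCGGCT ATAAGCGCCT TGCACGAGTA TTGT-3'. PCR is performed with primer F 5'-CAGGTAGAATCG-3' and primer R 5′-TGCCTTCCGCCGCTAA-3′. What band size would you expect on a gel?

Forward primer CAGGTAGAATCG is found on the top strand at positions 39–50.
Taking the reverse complement of TGCCTTCCGCCGCTAA gives TTAGCGGCGGAAGGCA, found at positions 65–80 on the template; the primer anneals here to the top strand with its 3' end pointing upstream.
Product length = (reverse-primer end) − (forward-primer start) + 1 = 80 − 39 + 1 = 42 bp.

42 bp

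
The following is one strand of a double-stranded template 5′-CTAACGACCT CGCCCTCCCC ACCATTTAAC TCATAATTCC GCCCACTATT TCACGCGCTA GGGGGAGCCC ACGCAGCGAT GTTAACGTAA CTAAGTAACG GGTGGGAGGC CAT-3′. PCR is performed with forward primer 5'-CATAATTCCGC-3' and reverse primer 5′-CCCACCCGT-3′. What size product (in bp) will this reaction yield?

75 bp

Forward primer CATAATTCCGC is found on the top strand at positions 32–42.
The reverse primer's reverse complement is ACGGGTGGG, which matches the template at positions 98–106.
The product runs from position 32 to position 106, so its length is 106 − 32 + 1 = 75 bp.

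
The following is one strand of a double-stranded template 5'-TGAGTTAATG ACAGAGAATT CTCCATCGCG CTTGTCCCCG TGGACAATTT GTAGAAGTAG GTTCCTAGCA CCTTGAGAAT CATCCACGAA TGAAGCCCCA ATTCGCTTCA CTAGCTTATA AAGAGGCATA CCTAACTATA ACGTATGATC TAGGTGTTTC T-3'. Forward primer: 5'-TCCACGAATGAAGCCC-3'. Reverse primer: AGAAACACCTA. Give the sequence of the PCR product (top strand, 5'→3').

Forward primer TCCACGAATGAAGCCC is found on the top strand at positions 83–98.
Taking the reverse complement of AGAAACACCTA gives TAGGTGTTTCT, found at positions 151–161 on the template; the primer anneals here to the top strand with its 3' end pointing upstream.
The product is the template from position 83 through 161 (79 bp).

5'-TCCACGAATGAAGCCCCAATTCGCTTCACTAGCTTATAAAGAGGCATACCTAACTATAACGTATGATCTAGGTGTTTCT-3'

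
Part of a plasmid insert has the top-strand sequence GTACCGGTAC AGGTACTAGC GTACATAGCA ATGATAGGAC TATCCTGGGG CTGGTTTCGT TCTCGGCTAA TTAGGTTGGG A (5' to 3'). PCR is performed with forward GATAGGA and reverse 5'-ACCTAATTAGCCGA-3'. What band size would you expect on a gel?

44 bp

The forward primer matches the template at positions 33–39.
The reverse primer's reverse complement is TCGGCTAATTAGGT, which matches the template at positions 63–76.
Amplicon spans positions 33–76: 44 bp.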